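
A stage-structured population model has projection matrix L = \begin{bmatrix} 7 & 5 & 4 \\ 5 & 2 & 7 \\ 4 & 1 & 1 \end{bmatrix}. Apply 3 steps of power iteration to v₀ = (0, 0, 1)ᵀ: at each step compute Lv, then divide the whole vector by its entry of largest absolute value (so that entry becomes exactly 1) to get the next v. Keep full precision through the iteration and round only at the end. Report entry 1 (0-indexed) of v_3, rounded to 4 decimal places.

Lv0 = (4.00000, 7.00000, 1.00000); divide by 7.00000 → v1 = (0.57143, 1.00000, 0.14286)
Lv1 = (9.57143, 5.85714, 3.42857); divide by 9.57143 → v2 = (1.00000, 0.61194, 0.35821)
Lv2 = (11.49254, 8.73134, 4.97015); divide by 11.49254 → v3 = (1.00000, 0.75974, 0.43247)
Requested entry of v3: 585/770 = 0.7597

0.7597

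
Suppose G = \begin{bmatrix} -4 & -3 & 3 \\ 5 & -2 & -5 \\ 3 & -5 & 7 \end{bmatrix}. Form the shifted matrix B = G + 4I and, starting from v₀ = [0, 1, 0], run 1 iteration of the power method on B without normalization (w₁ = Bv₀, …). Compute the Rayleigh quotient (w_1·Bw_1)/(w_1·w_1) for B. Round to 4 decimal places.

B = G + 4I has rows (0, -3, 3); (5, 2, -5); (3, -5, 11)
w1 = Bv₀ = (0·0 + (-3)·1 + 3·0; 5·0 + 2·1 + (-5)·0; 3·0 + (-5)·1 + 11·0) = (-3, 2, -5)
Bw1 = (-21, 14, -74)
w1·Bw1 = 461; w1·w1 = 38; μ ≈ 461/38 = 12.1316

μ ≈ 12.1316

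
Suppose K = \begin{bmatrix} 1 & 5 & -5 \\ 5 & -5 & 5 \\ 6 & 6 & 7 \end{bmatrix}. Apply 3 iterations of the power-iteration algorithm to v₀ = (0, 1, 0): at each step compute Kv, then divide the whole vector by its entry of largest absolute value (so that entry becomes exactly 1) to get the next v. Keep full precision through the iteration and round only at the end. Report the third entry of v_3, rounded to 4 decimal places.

1.0000

Kv0 = (5.00000, -5.00000, 6.00000); divide by 6.00000 → v1 = (0.83333, -0.83333, 1.00000)
Kv1 = (-8.33333, 13.33333, 7.00000); divide by 13.33333 → v2 = (-0.62500, 1.00000, 0.52500)
Kv2 = (1.75000, -5.50000, 5.92500); divide by 5.92500 → v3 = (0.29536, -0.92827, 1.00000)
Requested entry of v3: 474/474 = 1.0000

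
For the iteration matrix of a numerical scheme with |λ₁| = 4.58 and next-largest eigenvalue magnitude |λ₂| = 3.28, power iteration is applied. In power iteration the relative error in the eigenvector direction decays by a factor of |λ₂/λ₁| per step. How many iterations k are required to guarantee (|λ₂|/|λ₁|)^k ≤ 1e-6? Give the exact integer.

|λ₂/λ₁| = 3.28/4.58 = 0.71616
Need k ≥ ln(1e-6) / ln(0.71616) = -13.8155 / -0.3339 ≈ 41.382
Smallest integer k satisfying the bound: 42

42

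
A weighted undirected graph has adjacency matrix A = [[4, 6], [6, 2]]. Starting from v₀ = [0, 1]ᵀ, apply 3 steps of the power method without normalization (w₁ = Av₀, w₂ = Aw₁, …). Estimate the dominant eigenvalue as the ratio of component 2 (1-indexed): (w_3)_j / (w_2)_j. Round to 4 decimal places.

λ ≈ 7.4000

w1 = Av₀ = (6, 2)
w2 = Aw1 = (36, 40)
w3 = Aw2 = (384, 296)
Ratio at component: 296 / 40 = 7.4000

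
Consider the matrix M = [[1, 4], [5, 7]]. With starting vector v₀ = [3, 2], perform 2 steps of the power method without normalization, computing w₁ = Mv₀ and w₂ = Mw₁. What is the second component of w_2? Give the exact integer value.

w1 = Mv₀ = (1·3 + 4·2; 5·3 + 7·2) = (11, 29)
w2 = Mw1 = (1·11 + 4·29; 5·11 + 7·29) = (127, 258)
The requested component of w2 is 258.

258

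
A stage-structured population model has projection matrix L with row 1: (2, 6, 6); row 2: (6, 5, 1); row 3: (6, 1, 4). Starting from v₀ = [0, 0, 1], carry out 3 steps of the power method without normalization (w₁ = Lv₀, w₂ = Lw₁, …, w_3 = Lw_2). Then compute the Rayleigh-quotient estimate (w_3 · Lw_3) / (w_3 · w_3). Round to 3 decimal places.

12.366

w1 = Lv₀ = (2·0 + 6·0 + 6·1; 6·0 + 5·0 + 1·1; 6·0 + 1·0 + 4·1) = (6, 1, 4)
w2 = Lw1 = (2·6 + 6·1 + 6·4; 6·6 + 5·1 + 1·4; 6·6 + 1·1 + 4·4) = (42, 45, 53)
w3 = Lw2 = (672, 530, 509)
Lw3 = (7578, 7191, 6598)
w3·Lw3 = 672·7578 + 530·7191 + 509·6598 = 12262028; w3·w3 = 672·672 + 530·530 + 509·509 = 991565
λ ≈ 12262028/991565 = 12.366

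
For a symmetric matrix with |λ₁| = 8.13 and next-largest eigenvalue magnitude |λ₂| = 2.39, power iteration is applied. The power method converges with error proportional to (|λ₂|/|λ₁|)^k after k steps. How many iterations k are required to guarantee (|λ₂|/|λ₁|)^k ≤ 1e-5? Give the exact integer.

10

|λ₂/λ₁| = 2.39/8.13 = 0.29397
Need k ≥ ln(1e-5) / ln(0.29397) = -11.5129 / -1.2243 ≈ 9.404
Smallest integer k satisfying the bound: 10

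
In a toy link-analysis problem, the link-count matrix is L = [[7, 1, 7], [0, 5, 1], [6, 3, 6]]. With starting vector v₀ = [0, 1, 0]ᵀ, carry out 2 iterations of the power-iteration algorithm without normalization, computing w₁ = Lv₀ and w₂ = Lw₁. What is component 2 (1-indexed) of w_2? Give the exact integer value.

w1 = Lv₀ = (1, 5, 3)
w2 = Lw1 = (33, 28, 39)
The requested component of w2 is 28.

28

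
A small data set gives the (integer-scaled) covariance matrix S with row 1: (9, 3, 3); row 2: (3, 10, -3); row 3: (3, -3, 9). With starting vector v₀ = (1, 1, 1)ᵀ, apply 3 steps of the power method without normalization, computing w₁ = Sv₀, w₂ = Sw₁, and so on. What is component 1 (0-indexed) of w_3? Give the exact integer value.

w1 = Sv₀ = (9·1 + 3·1 + 3·1; 3·1 + 10·1 + (-3)·1; 3·1 + (-3)·1 + 9·1) = (15, 10, 9)
w2 = Sw1 = (9·15 + 3·10 + 3·9; 3·15 + 10·10 + (-3)·9; 3·15 + (-3)·10 + 9·9) = (192, 118, 96)
w3 = Sw2 = (2370, 1468, 1086)
The requested component of w3 is 1468.

1468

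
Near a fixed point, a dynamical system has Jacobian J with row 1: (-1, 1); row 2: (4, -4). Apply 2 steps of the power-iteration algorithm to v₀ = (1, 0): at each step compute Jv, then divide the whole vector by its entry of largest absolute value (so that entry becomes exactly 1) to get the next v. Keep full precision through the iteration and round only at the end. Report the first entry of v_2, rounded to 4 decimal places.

Jv0 = (-1.00000, 4.00000); divide by 4.00000 → v1 = (-0.25000, 1.00000)
Jv1 = (1.25000, -5.00000); divide by -5.00000 → v2 = (-0.25000, 1.00000)
Requested entry of v2: 5/-20 = -0.2500

-0.2500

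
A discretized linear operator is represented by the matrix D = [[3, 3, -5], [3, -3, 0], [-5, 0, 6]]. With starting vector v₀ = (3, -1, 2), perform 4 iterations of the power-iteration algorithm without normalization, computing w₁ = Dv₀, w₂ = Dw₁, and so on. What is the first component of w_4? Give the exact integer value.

1587

w1 = Dv₀ = (3·3 + 3·(-1) + (-5)·2; 3·3 + (-3)·(-1) + 0·2; (-5)·3 + 0·(-1) + 6·2) = (-4, 12, -3)
w2 = Dw1 = (3·(-4) + 3·12 + (-5)·(-3); 3·(-4) + (-3)·12 + 0·(-3); (-5)·(-4) + 0·12 + 6·(-3)) = (39, -48, 2)
w3 = Dw2 = (-37, 261, -183)
w4 = Dw3 = (1587, -894, -913)
The requested component of w4 is 1587.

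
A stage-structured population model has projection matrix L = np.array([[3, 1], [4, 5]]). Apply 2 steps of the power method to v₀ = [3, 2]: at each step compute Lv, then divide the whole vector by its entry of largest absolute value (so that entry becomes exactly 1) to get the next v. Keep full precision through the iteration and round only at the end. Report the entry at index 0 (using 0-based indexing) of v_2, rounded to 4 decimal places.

Lv0 = (11.00000, 22.00000); divide by 22.00000 → v1 = (0.50000, 1.00000)
Lv1 = (2.50000, 7.00000); divide by 7.00000 → v2 = (0.35714, 1.00000)
Requested entry of v2: 55/154 = 0.3571

0.3571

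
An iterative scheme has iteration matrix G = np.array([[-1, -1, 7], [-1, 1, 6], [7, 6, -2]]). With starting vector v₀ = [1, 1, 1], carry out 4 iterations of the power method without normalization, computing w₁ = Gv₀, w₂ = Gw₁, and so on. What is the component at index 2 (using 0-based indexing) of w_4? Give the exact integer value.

w1 = Gv₀ = ((-1)·1 + (-1)·1 + 7·1; (-1)·1 + 1·1 + 6·1; 7·1 + 6·1 + (-2)·1) = (5, 6, 11)
w2 = Gw1 = ((-1)·5 + (-1)·6 + 7·11; (-1)·5 + 1·6 + 6·11; 7·5 + 6·6 + (-2)·11) = (66, 67, 49)
w3 = Gw2 = (210, 295, 766)
w4 = Gw3 = (4857, 4681, 1708)
The requested component of w4 is 1708.

1708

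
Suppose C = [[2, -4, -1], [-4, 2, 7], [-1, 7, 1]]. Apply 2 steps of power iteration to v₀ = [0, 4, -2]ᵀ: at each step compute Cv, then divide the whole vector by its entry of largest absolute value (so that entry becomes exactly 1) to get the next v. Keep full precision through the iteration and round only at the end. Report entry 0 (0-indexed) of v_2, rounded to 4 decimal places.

Cv0 = (-14.00000, -6.00000, 26.00000); divide by 26.00000 → v1 = (-0.53846, -0.23077, 1.00000)
Cv1 = (-1.15385, 8.69231, -0.07692); divide by 8.69231 → v2 = (-0.13274, 1.00000, -0.00885)
Requested entry of v2: -30/226 = -0.1327

-0.1327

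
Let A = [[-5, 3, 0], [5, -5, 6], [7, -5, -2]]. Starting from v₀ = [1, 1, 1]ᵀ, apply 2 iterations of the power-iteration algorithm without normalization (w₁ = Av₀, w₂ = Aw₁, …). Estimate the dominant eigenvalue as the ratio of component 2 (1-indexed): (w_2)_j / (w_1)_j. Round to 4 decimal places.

w1 = Av₀ = ((-5)·1 + 3·1 + 0·1; 5·1 + (-5)·1 + 6·1; 7·1 + (-5)·1 + (-2)·1) = (-2, 6, 0)
w2 = Aw1 = ((-5)·(-2) + 3·6 + 0·0; 5·(-2) + (-5)·6 + 6·0; 7·(-2) + (-5)·6 + (-2)·0) = (28, -40, -44)
Ratio at component: -40 / 6 = -6.6667

λ ≈ -6.6667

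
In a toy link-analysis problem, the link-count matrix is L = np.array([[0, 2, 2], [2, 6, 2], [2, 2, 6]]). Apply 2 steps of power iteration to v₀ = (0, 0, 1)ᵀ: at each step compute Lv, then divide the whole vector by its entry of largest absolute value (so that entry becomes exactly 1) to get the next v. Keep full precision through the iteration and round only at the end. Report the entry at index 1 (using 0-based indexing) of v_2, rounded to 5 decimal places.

Lv0 = (2.000000, 2.000000, 6.000000); divide by 6.000000 → v1 = (0.333333, 0.333333, 1.000000)
Lv1 = (2.666667, 4.666667, 7.333333); divide by 7.333333 → v2 = (0.363636, 0.636364, 1.000000)
Requested entry of v2: 28/44 = 0.63636

0.63636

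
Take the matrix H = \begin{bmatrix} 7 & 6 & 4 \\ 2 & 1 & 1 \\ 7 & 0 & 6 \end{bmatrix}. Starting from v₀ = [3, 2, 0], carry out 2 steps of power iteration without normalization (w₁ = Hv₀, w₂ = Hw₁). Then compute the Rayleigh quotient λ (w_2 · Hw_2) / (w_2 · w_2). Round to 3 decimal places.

λ ≈ 12.792

w1 = Hv₀ = (7·3 + 6·2 + 4·0; 2·3 + 1·2 + 1·0; 7·3 + 0·2 + 6·0) = (33, 8, 21)
w2 = Hw1 = (7·33 + 6·8 + 4·21; 2·33 + 1·8 + 1·21; 7·33 + 0·8 + 6·21) = (363, 95, 357)
Hw2 = (4539, 1178, 4683)
w2·Hw2 = 363·4539 + 95·1178 + 357·4683 = 3431398; w2·w2 = 363·363 + 95·95 + 357·357 = 268243
λ ≈ 3431398/268243 = 12.792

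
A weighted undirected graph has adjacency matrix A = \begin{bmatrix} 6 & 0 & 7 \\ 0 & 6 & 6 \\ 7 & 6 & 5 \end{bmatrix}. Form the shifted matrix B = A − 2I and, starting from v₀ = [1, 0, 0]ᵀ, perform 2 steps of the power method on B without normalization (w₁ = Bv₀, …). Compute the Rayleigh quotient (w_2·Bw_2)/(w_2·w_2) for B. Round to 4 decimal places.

μ ≈ 11.9720

B = A − 2I has rows (4, 0, 7); (0, 4, 6); (7, 6, 3)
w1 = Bv₀ = (4, 0, 7)
w2 = Bw1 = (65, 42, 49)
Bw2 = (603, 462, 854)
w2·Bw2 = 100445; w2·w2 = 8390; μ ≈ 100445/8390 = 11.9720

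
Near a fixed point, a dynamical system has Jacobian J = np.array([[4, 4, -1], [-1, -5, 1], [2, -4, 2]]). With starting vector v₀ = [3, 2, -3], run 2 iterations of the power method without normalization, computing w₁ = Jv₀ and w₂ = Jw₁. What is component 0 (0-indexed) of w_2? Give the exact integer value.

36

w1 = Jv₀ = (23, -16, -8)
w2 = Jw1 = (36, 49, 94)
The requested component of w2 is 36.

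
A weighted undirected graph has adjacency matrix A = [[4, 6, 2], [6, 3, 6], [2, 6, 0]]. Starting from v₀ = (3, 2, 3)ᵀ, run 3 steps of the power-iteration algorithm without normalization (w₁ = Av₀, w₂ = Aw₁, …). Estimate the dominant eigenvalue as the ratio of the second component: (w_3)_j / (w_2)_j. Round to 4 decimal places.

w1 = Av₀ = (4·3 + 6·2 + 2·3; 6·3 + 3·2 + 6·3; 2·3 + 6·2 + 0·3) = (30, 42, 18)
w2 = Aw1 = (4·30 + 6·42 + 2·18; 6·30 + 3·42 + 6·18; 2·30 + 6·42 + 0·18) = (408, 414, 312)
w3 = Aw2 = (4740, 5562, 3300)
Ratio at component: 5562 / 414 = 13.4348

13.4348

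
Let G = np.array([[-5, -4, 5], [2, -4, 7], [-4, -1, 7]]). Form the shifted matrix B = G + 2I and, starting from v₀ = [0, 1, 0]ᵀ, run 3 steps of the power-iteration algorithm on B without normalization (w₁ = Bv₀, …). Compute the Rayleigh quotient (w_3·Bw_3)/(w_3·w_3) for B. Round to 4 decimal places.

B = G + 2I has rows (-3, -4, 5); (2, -2, 7); (-4, -1, 9)
w1 = Bv₀ = ((-3)·0 + (-4)·1 + 5·0; 2·0 + (-2)·1 + 7·0; (-4)·0 + (-1)·1 + 9·0) = (-4, -2, -1)
w2 = Bw1 = ((-3)·(-4) + (-4)·(-2) + 5·(-1); 2·(-4) + (-2)·(-2) + 7·(-1); (-4)·(-4) + (-1)·(-2) + 9·(-1)) = (15, -11, 9)
w3 = Bw2 = (44, 115, 32)
Bw3 = (-432, 82, -3)
w3·Bw3 = -9674; w3·w3 = 16185; μ ≈ -9674/16185 = -0.5977

-0.5977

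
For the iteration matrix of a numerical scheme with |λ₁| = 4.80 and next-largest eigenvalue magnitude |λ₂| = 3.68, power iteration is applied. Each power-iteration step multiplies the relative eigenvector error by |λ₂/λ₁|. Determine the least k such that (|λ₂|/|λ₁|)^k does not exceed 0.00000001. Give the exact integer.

|λ₂/λ₁| = 3.68/4.80 = 0.76667
Need k ≥ ln(0.00000001) / ln(0.76667) = -18.4207 / -0.2657 ≈ 69.328
Smallest integer k satisfying the bound: 70

70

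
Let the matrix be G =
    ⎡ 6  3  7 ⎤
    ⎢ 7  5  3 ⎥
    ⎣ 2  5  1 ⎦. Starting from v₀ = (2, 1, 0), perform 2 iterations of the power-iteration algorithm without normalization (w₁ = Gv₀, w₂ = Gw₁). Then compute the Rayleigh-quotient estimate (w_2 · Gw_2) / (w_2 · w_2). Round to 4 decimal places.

w1 = Gv₀ = (15, 19, 9)
w2 = Gw1 = (210, 227, 134)
Gw2 = (2879, 3007, 1689)
w2·Gw2 = 210·2879 + 227·3007 + 134·1689 = 1513505; w2·w2 = 210·210 + 227·227 + 134·134 = 113585
λ ≈ 1513505/113585 = 13.3249

13.3249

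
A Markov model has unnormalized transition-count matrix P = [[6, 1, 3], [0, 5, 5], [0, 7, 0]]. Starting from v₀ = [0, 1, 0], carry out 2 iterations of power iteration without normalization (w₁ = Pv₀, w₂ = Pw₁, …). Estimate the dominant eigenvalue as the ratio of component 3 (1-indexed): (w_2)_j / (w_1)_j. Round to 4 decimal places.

5.0000

w1 = Pv₀ = (1, 5, 7)
w2 = Pw1 = (32, 60, 35)
Ratio at component: 35 / 7 = 5.0000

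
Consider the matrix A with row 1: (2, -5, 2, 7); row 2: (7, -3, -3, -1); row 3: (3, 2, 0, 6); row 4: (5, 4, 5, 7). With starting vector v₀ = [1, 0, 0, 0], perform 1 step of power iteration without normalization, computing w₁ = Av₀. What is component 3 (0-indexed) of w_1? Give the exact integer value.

5

w1 = Av₀ = (2·1 + (-5)·0 + 2·0 + 7·0; 7·1 + (-3)·0 + (-3)·0 + (-1)·0; 3·1 + 2·0 + 0·0 + 6·0; 5·1 + 4·0 + 5·0 + 7·0) = (2, 7, 3, 5)
The requested component of w1 is 5.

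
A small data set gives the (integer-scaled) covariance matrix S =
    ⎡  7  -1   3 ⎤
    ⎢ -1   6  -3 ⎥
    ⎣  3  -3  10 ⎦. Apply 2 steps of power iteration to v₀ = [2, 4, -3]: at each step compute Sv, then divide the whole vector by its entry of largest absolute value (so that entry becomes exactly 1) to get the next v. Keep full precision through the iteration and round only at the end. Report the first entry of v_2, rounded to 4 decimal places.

0.2933

Sv0 = (1.00000, 31.00000, -36.00000); divide by -36.00000 → v1 = (-0.02778, -0.86111, 1.00000)
Sv1 = (3.66667, -8.13889, 12.50000); divide by 12.50000 → v2 = (0.29333, -0.65111, 1.00000)
Requested entry of v2: -132/-450 = 0.2933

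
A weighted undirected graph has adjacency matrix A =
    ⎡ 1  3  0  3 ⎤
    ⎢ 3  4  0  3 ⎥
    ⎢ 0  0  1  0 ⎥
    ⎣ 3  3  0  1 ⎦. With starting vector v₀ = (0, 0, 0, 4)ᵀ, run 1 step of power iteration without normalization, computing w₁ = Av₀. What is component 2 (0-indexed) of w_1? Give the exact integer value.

0

w1 = Av₀ = (1·0 + 3·0 + 0·0 + 3·4; 3·0 + 4·0 + 0·0 + 3·4; 0·0 + 0·0 + 1·0 + 0·4; 3·0 + 3·0 + 0·0 + 1·4) = (12, 12, 0, 4)
The requested component of w1 is 0.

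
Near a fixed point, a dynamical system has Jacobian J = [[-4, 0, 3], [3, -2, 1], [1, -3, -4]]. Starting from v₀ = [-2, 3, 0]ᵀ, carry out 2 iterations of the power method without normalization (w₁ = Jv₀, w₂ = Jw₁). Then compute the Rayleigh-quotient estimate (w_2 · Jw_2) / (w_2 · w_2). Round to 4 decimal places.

-6.5393

w1 = Jv₀ = (8, -12, -11)
w2 = Jw1 = (-65, 37, 88)
Jw2 = (524, -181, -528)
w2·Jw2 = (-65)·524 + 37·(-181) + 88·(-528) = -87221; w2·w2 = (-65)·(-65) + 37·37 + 88·88 = 13338
λ ≈ -87221/13338 = -6.5393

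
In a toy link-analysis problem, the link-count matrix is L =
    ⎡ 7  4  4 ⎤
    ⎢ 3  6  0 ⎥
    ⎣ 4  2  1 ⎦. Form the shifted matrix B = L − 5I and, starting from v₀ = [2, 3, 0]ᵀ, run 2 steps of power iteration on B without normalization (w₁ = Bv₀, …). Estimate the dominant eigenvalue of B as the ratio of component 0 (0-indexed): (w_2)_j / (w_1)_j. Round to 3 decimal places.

μ ≈ 7.750

B = L − 5I has rows (2, 4, 4); (3, 1, 0); (4, 2, -4)
w1 = Bv₀ = (2·2 + 4·3 + 4·0; 3·2 + 1·3 + 0·0; 4·2 + 2·3 + (-4)·0) = (16, 9, 14)
w2 = Bw1 = (2·16 + 4·9 + 4·14; 3·16 + 1·9 + 0·14; 4·16 + 2·9 + (-4)·14) = (124, 57, 26)
Ratio: 124/16 = 7.750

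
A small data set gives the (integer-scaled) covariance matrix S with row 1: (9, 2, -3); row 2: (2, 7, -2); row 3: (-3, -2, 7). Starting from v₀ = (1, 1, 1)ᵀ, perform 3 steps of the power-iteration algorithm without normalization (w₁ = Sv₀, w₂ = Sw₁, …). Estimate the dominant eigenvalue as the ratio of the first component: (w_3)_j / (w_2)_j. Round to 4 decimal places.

11.4250

w1 = Sv₀ = (8, 7, 2)
w2 = Sw1 = (80, 61, -24)
w3 = Sw2 = (914, 635, -530)
Ratio at component: 914 / 80 = 11.4250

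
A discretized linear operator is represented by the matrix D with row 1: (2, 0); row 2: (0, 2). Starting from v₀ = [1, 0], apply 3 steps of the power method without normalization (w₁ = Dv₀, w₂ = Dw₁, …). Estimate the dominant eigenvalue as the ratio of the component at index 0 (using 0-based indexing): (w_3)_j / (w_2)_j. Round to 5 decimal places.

w1 = Dv₀ = (2·1 + 0·0; 0·1 + 2·0) = (2, 0)
w2 = Dw1 = (2·2 + 0·0; 0·2 + 2·0) = (4, 0)
w3 = Dw2 = (8, 0)
Ratio at component: 8 / 4 = 2.00000

2.00000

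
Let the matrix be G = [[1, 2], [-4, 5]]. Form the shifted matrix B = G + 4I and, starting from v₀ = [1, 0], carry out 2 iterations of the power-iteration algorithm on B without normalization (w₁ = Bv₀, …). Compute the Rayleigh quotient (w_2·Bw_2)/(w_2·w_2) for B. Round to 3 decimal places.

9.218

B = G + 4I has rows (5, 2); (-4, 9)
w1 = Bv₀ = (5·1 + 2·0; (-4)·1 + 9·0) = (5, -4)
w2 = Bw1 = (5·5 + 2·(-4); (-4)·5 + 9·(-4)) = (17, -56)
Bw2 = (-27, -572)
w2·Bw2 = 31573; w2·w2 = 3425; μ ≈ 31573/3425 = 9.218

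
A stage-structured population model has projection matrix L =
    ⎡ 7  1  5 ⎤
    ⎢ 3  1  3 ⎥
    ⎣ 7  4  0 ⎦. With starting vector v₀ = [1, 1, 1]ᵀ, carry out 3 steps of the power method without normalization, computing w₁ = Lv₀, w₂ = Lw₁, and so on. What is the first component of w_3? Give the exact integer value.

1745

w1 = Lv₀ = (7·1 + 1·1 + 5·1; 3·1 + 1·1 + 3·1; 7·1 + 4·1 + 0·1) = (13, 7, 11)
w2 = Lw1 = (7·13 + 1·7 + 5·11; 3·13 + 1·7 + 3·11; 7·13 + 4·7 + 0·11) = (153, 79, 119)
w3 = Lw2 = (1745, 895, 1387)
The requested component of w3 is 1745.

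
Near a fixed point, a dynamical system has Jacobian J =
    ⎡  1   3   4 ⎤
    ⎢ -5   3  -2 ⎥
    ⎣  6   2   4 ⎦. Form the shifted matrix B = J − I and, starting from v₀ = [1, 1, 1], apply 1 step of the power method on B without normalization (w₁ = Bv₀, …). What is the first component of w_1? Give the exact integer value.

B = J − I has rows (0, 3, 4); (-5, 2, -2); (6, 2, 3)
w1 = Bv₀ = (0·1 + 3·1 + 4·1; (-5)·1 + 2·1 + (-2)·1; 6·1 + 2·1 + 3·1) = (7, -5, 11)
Requested component of w1: 7

7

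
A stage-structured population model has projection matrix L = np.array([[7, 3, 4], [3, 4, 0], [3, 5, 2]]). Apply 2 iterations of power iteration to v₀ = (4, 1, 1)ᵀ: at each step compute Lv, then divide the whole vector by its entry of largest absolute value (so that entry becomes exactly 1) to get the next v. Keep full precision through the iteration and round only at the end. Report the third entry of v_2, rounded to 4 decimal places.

Lv0 = (35.00000, 16.00000, 19.00000); divide by 35.00000 → v1 = (1.00000, 0.45714, 0.54286)
Lv1 = (10.54286, 4.82857, 6.37143); divide by 10.54286 → v2 = (1.00000, 0.45799, 0.60434)
Requested entry of v2: 223/369 = 0.6043

0.6043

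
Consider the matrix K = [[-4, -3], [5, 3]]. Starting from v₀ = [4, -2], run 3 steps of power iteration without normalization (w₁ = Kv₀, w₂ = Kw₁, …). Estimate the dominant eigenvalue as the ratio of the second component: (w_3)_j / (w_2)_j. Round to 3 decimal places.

w1 = Kv₀ = ((-4)·4 + (-3)·(-2); 5·4 + 3·(-2)) = (-10, 14)
w2 = Kw1 = ((-4)·(-10) + (-3)·14; 5·(-10) + 3·14) = (-2, -8)
w3 = Kw2 = (32, -34)
Ratio at component: -34 / -8 = 4.250

λ ≈ 4.250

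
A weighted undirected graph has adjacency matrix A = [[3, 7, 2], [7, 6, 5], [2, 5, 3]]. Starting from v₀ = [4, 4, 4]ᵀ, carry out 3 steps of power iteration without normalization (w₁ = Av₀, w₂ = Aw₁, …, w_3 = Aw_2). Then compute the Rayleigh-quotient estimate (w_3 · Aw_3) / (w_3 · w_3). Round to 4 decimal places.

λ ≈ 14.0812

w1 = Av₀ = (3·4 + 7·4 + 2·4; 7·4 + 6·4 + 5·4; 2·4 + 5·4 + 3·4) = (48, 72, 40)
w2 = Aw1 = (3·48 + 7·72 + 2·40; 7·48 + 6·72 + 5·40; 2·48 + 5·72 + 3·40) = (728, 968, 576)
w3 = Aw2 = (10112, 13784, 8024)
Aw3 = (142872, 193608, 113216)
w3·Aw3 = 10112·142872 + 13784·193608 + 8024·113216 = 5021859520; w3·w3 = 10112·10112 + 13784·13784 + 8024·8024 = 356635776
λ ≈ 5021859520/356635776 = 14.0812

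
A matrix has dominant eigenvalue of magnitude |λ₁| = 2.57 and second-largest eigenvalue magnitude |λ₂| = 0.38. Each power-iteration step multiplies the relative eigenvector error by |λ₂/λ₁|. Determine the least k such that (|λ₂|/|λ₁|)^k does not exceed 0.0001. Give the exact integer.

|λ₂/λ₁| = 0.38/2.57 = 0.14786
Need k ≥ ln(0.0001) / ln(0.14786) = -9.2103 / -1.9115 ≈ 4.818
Smallest integer k satisfying the bound: 5

5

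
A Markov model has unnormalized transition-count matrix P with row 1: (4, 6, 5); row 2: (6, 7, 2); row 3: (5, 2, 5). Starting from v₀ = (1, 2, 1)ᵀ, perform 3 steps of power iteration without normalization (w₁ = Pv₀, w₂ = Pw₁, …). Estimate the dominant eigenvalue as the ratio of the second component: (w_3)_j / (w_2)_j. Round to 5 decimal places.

13.99351

w1 = Pv₀ = (4·1 + 6·2 + 5·1; 6·1 + 7·2 + 2·1; 5·1 + 2·2 + 5·1) = (21, 22, 14)
w2 = Pw1 = (4·21 + 6·22 + 5·14; 6·21 + 7·22 + 2·14; 5·21 + 2·22 + 5·14) = (286, 308, 219)
w3 = Pw2 = (4087, 4310, 3141)
Ratio at component: 4310 / 308 = 13.99351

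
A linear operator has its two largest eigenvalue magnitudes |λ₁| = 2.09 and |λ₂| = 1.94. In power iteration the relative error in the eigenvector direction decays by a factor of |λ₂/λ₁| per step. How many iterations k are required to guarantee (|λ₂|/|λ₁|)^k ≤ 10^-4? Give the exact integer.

124

|λ₂/λ₁| = 1.94/2.09 = 0.92823
Need k ≥ ln(10^-4) / ln(0.92823) = -9.2103 / -0.0745 ≈ 123.668
Smallest integer k satisfying the bound: 124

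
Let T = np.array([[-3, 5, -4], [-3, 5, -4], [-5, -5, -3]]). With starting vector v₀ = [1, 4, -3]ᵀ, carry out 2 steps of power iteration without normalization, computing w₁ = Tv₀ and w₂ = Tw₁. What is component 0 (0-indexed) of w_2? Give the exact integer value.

w1 = Tv₀ = (29, 29, -16)
w2 = Tw1 = (122, 122, -242)
The requested component of w2 is 122.

122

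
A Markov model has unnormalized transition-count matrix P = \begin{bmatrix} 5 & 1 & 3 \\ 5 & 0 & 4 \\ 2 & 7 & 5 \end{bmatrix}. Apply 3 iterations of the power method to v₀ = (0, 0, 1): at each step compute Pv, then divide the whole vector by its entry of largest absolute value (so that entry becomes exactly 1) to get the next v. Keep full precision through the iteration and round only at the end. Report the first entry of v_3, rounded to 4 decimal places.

Pv0 = (3.00000, 4.00000, 5.00000); divide by 5.00000 → v1 = (0.60000, 0.80000, 1.00000)
Pv1 = (6.80000, 7.00000, 11.80000); divide by 11.80000 → v2 = (0.57627, 0.59322, 1.00000)
Pv2 = (6.47458, 6.88136, 10.30508); divide by 10.30508 → v3 = (0.62829, 0.66776, 1.00000)
Requested entry of v3: 382/608 = 0.6283

0.6283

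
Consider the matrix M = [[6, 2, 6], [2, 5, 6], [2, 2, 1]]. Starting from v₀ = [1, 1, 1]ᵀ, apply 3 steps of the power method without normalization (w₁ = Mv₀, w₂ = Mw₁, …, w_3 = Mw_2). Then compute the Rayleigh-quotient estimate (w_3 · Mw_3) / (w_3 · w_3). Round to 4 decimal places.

w1 = Mv₀ = (6·1 + 2·1 + 6·1; 2·1 + 5·1 + 6·1; 2·1 + 2·1 + 1·1) = (14, 13, 5)
w2 = Mw1 = (6·14 + 2·13 + 6·5; 2·14 + 5·13 + 6·5; 2·14 + 2·13 + 1·5) = (140, 123, 59)
w3 = Mw2 = (1440, 1249, 585)
Mw3 = (14648, 12635, 5963)
w3·Mw3 = 1440·14648 + 1249·12635 + 585·5963 = 40362590; w3·w3 = 1440·1440 + 1249·1249 + 585·585 = 3975826
λ ≈ 40362590/3975826 = 10.1520

10.1520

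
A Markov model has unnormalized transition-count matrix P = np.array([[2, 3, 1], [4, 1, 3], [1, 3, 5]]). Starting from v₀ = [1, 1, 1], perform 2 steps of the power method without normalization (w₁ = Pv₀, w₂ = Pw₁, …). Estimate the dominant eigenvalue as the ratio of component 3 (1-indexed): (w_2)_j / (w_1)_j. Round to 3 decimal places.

w1 = Pv₀ = (2·1 + 3·1 + 1·1; 4·1 + 1·1 + 3·1; 1·1 + 3·1 + 5·1) = (6, 8, 9)
w2 = Pw1 = (2·6 + 3·8 + 1·9; 4·6 + 1·8 + 3·9; 1·6 + 3·8 + 5·9) = (45, 59, 75)
Ratio at component: 75 / 9 = 8.333

λ ≈ 8.333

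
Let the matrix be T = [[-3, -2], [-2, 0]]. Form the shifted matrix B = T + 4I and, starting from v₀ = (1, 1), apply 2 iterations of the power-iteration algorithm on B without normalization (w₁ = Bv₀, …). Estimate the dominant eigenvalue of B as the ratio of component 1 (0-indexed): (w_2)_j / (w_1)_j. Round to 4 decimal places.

B = T + 4I has rows (1, -2); (-2, 4)
w1 = Bv₀ = (-1, 2)
w2 = Bw1 = (-5, 10)
Ratio: 10/2 = 5.0000

5.0000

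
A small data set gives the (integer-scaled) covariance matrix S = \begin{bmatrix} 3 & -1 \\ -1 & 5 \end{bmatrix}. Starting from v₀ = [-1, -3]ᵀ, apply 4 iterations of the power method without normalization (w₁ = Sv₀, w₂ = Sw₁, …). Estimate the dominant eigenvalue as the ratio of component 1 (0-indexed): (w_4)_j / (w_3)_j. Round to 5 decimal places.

5.30769

w1 = Sv₀ = (0, -14)
w2 = Sw1 = (14, -70)
w3 = Sw2 = (112, -364)
w4 = Sw3 = (700, -1932)
Ratio at component: -1932 / -364 = 5.30769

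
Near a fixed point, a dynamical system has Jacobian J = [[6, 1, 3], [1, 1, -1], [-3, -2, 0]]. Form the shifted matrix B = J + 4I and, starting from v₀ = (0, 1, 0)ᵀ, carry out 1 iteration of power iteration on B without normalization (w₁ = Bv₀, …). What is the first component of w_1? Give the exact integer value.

1

B = J + 4I has rows (10, 1, 3); (1, 5, -1); (-3, -2, 4)
w1 = Bv₀ = (1, 5, -2)
Requested component of w1: 1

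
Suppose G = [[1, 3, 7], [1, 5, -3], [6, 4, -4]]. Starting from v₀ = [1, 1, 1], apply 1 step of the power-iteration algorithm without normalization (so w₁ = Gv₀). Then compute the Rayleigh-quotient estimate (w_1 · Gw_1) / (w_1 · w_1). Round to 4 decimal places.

w1 = Gv₀ = (1·1 + 3·1 + 7·1; 1·1 + 5·1 + (-3)·1; 6·1 + 4·1 + (-4)·1) = (11, 3, 6)
Gw1 = (62, 8, 54)
w1·Gw1 = 11·62 + 3·8 + 6·54 = 1030; w1·w1 = 11·11 + 3·3 + 6·6 = 166
λ ≈ 1030/166 = 6.2048

6.2048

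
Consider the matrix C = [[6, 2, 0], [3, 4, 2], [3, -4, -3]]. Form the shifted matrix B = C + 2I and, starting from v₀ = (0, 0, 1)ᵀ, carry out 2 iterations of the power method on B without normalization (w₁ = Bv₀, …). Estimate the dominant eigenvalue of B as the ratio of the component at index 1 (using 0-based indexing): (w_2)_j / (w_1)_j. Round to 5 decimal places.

B = C + 2I has rows (8, 2, 0); (3, 6, 2); (3, -4, -1)
w1 = Bv₀ = (0, 2, -1)
w2 = Bw1 = (4, 10, -7)
Ratio: 10/2 = 5.00000

μ ≈ 5.00000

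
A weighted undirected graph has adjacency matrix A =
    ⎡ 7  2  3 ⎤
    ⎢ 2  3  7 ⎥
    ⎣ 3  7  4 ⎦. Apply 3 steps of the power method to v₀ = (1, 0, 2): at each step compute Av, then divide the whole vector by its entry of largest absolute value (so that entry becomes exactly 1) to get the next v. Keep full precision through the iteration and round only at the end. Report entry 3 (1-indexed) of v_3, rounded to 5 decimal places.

Av0 = (13.000000, 16.000000, 11.000000); divide by 16.000000 → v1 = (0.812500, 1.000000, 0.687500)
Av1 = (9.750000, 9.437500, 12.187500); divide by 12.187500 → v2 = (0.800000, 0.774359, 1.000000)
Av2 = (10.148718, 10.923077, 11.820513); divide by 11.820513 → v3 = (0.858568, 0.924078, 1.000000)
Requested entry of v3: 2305/2305 = 1.00000

1.00000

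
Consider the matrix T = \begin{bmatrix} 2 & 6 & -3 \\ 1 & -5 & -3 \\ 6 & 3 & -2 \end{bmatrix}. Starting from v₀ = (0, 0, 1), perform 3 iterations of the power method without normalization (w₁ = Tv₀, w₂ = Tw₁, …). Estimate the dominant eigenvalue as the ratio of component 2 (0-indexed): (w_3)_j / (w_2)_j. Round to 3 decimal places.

w1 = Tv₀ = (-3, -3, -2)
w2 = Tw1 = (-18, 18, -23)
w3 = Tw2 = (141, -39, -8)
Ratio at component: -8 / -23 = 0.348

0.348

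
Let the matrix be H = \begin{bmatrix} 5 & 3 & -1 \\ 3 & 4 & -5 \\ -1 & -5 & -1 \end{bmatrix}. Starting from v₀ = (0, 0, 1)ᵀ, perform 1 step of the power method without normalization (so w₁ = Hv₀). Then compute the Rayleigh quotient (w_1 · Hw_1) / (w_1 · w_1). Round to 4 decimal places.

w1 = Hv₀ = (-1, -5, -1)
Hw1 = (-19, -18, 27)
w1·Hw1 = (-1)·(-19) + (-5)·(-18) + (-1)·27 = 82; w1·w1 = (-1)·(-1) + (-5)·(-5) + (-1)·(-1) = 27
λ ≈ 82/27 = 3.0370

3.0370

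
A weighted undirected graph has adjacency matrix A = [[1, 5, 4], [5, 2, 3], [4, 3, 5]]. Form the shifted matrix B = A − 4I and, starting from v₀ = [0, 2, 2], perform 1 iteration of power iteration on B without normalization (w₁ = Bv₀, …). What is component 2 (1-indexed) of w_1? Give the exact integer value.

B = A − 4I has rows (-3, 5, 4); (5, -2, 3); (4, 3, 1)
w1 = Bv₀ = (18, 2, 8)
Requested component of w1: 2

2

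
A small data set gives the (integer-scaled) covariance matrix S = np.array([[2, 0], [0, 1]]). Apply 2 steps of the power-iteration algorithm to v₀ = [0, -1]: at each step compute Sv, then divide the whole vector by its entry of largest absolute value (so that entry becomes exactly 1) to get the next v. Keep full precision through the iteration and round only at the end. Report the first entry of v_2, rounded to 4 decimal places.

Sv0 = (0.00000, -1.00000); divide by -1.00000 → v1 = (0.00000, 1.00000)
Sv1 = (0.00000, 1.00000); divide by 1.00000 → v2 = (0.00000, 1.00000)
Requested entry of v2: 0/-1 = 0.0000

0.0000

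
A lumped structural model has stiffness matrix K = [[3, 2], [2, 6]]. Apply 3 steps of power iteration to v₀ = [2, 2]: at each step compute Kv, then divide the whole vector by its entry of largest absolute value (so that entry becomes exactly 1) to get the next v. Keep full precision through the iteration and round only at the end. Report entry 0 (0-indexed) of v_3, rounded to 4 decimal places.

Kv0 = (10.00000, 16.00000); divide by 16.00000 → v1 = (0.62500, 1.00000)
Kv1 = (3.87500, 7.25000); divide by 7.25000 → v2 = (0.53448, 1.00000)
Kv2 = (3.60345, 7.06897); divide by 7.06897 → v3 = (0.50976, 1.00000)
Requested entry of v3: 418/820 = 0.5098

0.5098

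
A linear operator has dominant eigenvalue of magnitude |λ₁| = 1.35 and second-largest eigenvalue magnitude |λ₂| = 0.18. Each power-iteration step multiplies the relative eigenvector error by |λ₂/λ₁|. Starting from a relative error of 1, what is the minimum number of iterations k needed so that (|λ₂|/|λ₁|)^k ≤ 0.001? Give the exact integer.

4

|λ₂/λ₁| = 0.18/1.35 = 0.13333
Need k ≥ ln(0.001) / ln(0.13333) = -6.9078 / -2.0149 ≈ 3.428
Smallest integer k satisfying the bound: 4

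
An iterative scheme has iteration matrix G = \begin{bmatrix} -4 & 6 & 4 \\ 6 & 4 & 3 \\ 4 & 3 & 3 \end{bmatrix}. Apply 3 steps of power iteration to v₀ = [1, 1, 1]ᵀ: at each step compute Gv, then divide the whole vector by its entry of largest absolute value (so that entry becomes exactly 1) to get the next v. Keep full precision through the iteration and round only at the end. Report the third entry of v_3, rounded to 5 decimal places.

Gv0 = (6.000000, 13.000000, 10.000000); divide by 13.000000 → v1 = (0.461538, 1.000000, 0.769231)
Gv1 = (7.230769, 9.076923, 7.153846); divide by 9.076923 → v2 = (0.796610, 1.000000, 0.788136)
Gv2 = (5.966102, 11.144068, 8.550847); divide by 11.144068 → v3 = (0.535361, 1.000000, 0.767300)
Requested entry of v3: 1009/1315 = 0.76730

0.76730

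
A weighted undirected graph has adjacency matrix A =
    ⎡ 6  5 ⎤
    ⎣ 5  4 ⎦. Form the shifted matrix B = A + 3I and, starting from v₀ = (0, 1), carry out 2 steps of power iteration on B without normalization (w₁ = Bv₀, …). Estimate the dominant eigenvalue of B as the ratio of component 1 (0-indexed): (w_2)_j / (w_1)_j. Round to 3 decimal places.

μ ≈ 10.571

B = A + 3I has rows (9, 5); (5, 7)
w1 = Bv₀ = (5, 7)
w2 = Bw1 = (80, 74)
Ratio: 74/7 = 10.571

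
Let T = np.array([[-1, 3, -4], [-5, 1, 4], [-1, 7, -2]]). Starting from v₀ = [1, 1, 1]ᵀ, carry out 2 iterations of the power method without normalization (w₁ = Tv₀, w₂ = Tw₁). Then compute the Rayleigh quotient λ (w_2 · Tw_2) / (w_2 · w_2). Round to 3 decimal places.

w1 = Tv₀ = (-2, 0, 4)
w2 = Tw1 = (-14, 26, -6)
Tw2 = (116, 72, 208)
w2·Tw2 = (-14)·116 + 26·72 + (-6)·208 = -1000; w2·w2 = (-14)·(-14) + 26·26 + (-6)·(-6) = 908
λ ≈ -1000/908 = -1.101

λ ≈ -1.101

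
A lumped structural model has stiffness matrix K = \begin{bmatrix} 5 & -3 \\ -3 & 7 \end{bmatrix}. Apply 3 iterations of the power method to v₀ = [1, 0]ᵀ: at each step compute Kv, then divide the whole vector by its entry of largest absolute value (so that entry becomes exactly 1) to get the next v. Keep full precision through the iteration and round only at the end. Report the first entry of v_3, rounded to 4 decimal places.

Kv0 = (5.00000, -3.00000); divide by 5.00000 → v1 = (1.00000, -0.60000)
Kv1 = (6.80000, -7.20000); divide by -7.20000 → v2 = (-0.94444, 1.00000)
Kv2 = (-7.72222, 9.83333); divide by 9.83333 → v3 = (-0.78531, 1.00000)
Requested entry of v3: 278/-354 = -0.7853

-0.7853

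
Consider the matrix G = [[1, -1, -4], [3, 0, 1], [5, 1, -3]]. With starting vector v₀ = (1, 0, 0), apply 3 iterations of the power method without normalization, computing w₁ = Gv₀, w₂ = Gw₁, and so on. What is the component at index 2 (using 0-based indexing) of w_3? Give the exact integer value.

w1 = Gv₀ = (1·1 + (-1)·0 + (-4)·0; 3·1 + 0·0 + 1·0; 5·1 + 1·0 + (-3)·0) = (1, 3, 5)
w2 = Gw1 = (1·1 + (-1)·3 + (-4)·5; 3·1 + 0·3 + 1·5; 5·1 + 1·3 + (-3)·5) = (-22, 8, -7)
w3 = Gw2 = (-2, -73, -81)
The requested component of w3 is -81.

-81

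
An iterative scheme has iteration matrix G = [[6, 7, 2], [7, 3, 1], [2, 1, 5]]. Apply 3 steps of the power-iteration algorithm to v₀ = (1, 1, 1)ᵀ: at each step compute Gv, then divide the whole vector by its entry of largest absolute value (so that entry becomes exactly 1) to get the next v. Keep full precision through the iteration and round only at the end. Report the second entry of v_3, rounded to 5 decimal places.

0.78878

Gv0 = (15.000000, 11.000000, 8.000000); divide by 15.000000 → v1 = (1.000000, 0.733333, 0.533333)
Gv1 = (12.200000, 9.733333, 5.400000); divide by 12.200000 → v2 = (1.000000, 0.797814, 0.442623)
Gv2 = (12.469945, 9.836066, 5.010929); divide by 12.469945 → v3 = (1.000000, 0.788782, 0.401840)
Requested entry of v3: 1800/2282 = 0.78878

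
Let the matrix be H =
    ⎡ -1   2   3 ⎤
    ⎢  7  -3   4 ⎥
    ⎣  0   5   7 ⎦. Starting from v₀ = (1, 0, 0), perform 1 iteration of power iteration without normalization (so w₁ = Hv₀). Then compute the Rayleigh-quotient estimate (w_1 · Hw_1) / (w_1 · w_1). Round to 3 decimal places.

λ ≈ -4.220

w1 = Hv₀ = (-1, 7, 0)
Hw1 = (15, -28, 35)
w1·Hw1 = (-1)·15 + 7·(-28) + 0·35 = -211; w1·w1 = (-1)·(-1) + 7·7 + 0·0 = 50
λ ≈ -211/50 = -4.220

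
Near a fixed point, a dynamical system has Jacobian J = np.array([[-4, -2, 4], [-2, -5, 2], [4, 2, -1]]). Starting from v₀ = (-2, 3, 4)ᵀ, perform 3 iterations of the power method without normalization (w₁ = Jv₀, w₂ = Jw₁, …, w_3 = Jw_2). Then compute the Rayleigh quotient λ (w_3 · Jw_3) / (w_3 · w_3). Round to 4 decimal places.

w1 = Jv₀ = (18, -3, -6)
w2 = Jw1 = (-90, -33, 72)
w3 = Jw2 = (714, 489, -498)
Jw3 = (-5826, -4869, 4332)
w3·Jw3 = 714·(-5826) + 489·(-4869) + (-498)·4332 = -8698041; w3·w3 = 714·714 + 489·489 + (-498)·(-498) = 996921
λ ≈ -8698041/996921 = -8.7249

λ ≈ -8.7249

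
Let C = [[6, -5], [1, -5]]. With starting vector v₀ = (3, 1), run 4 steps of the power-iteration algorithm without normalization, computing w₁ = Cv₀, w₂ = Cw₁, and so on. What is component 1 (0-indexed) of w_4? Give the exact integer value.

w1 = Cv₀ = (6·3 + (-5)·1; 1·3 + (-5)·1) = (13, -2)
w2 = Cw1 = (6·13 + (-5)·(-2); 1·13 + (-5)·(-2)) = (88, 23)
w3 = Cw2 = (413, -27)
w4 = Cw3 = (2613, 548)
The requested component of w4 is 548.

548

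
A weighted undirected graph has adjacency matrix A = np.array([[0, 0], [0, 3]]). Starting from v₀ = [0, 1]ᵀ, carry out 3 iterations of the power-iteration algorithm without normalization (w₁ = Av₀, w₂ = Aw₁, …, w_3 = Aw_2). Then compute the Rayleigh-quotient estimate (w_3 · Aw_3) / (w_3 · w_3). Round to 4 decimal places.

λ ≈ 3.0000

w1 = Av₀ = (0, 3)
w2 = Aw1 = (0, 9)
w3 = Aw2 = (0, 27)
Aw3 = (0, 81)
w3·Aw3 = 0·0 + 27·81 = 2187; w3·w3 = 0·0 + 27·27 = 729
λ ≈ 2187/729 = 3.0000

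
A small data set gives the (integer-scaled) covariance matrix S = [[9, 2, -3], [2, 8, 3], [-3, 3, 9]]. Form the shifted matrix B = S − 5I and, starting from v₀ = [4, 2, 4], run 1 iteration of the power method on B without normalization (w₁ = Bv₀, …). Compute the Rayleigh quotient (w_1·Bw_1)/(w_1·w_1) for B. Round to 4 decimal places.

μ ≈ 5.4714

B = S − 5I has rows (4, 2, -3); (2, 3, 3); (-3, 3, 4)
w1 = Bv₀ = (8, 26, 10)
Bw1 = (54, 124, 94)
w1·Bw1 = 4596; w1·w1 = 840; μ ≈ 4596/840 = 5.4714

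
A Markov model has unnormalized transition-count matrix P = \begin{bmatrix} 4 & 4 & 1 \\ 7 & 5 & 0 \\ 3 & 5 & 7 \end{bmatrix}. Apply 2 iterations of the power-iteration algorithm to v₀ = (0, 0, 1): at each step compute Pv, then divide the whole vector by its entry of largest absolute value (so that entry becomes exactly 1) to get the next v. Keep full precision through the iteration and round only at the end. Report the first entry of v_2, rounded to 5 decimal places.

Pv0 = (1.000000, 0.000000, 7.000000); divide by 7.000000 → v1 = (0.142857, 0.000000, 1.000000)
Pv1 = (1.571429, 1.000000, 7.428571); divide by 7.428571 → v2 = (0.211538, 0.134615, 1.000000)
Requested entry of v2: 11/52 = 0.21154

0.21154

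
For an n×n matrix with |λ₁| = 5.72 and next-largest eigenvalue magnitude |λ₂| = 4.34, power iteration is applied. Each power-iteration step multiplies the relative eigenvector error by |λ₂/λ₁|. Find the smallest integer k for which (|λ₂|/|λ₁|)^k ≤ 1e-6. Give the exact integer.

|λ₂/λ₁| = 4.34/5.72 = 0.75874
Need k ≥ ln(1e-6) / ln(0.75874) = -13.8155 / -0.2761 ≈ 50.039
Smallest integer k satisfying the bound: 51

51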